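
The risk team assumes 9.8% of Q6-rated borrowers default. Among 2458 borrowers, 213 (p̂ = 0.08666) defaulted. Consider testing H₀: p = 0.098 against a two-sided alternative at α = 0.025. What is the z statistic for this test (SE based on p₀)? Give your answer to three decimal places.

z = -1.892

p̂ = 213/2458 ≈ 0.086656.
Under H₀, SE = √(0.098·0.902/2458) = √(3.59626e-05) = 0.005997.
z = (0.086656 − 0.098)/0.005997 = -0.011344/0.005997 = -1.892.
p-value = 2·P(Z > 1.892) ≈ 0.0585, so at α = 0.025 we fail to reject H₀.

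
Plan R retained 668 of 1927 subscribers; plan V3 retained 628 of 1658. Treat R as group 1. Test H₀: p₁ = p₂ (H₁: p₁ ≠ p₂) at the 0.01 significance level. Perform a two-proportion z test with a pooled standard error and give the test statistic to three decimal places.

p̂₁ = 668/1927 ≈ 0.34665, p̂₂ = 628/1658 ≈ 0.37877.
Pooled p̂ = (668+628)/(1927+1658) = 1296/3585 = 0.36151.
SE = √(p̂(1−p̂)(1/n₁+1/n₂)) = √(0.36151·0.63849·0.00112208) = √(0.000258997) = 0.01609.
z = (0.34665 − 0.37877)/0.01609 = -0.03212/0.01609 = -1.996.
p-value = 2·P(Z > 1.996) ≈ 0.0460; since p > α = 0.01, fail to reject H₀.

z = -1.996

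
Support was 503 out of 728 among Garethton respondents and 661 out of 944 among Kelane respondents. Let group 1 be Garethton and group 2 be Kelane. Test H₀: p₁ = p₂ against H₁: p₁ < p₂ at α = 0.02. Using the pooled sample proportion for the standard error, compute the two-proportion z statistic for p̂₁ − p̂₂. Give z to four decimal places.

z = -0.4090

p̂₁ = 503/728 = 0.690934, p̂₂ = 661/944 = 0.700212.
Pooled p̂ = (503+661)/(728+944) = 1164/1672 = 0.696172.
SE = √(0.211516 × 0.00243295) = 0.022685.
z = (0.690934 − 0.700212)/0.022685 = -0.009278/0.022685 = -0.4090.
p-value = P(Z < -0.409) ≈ 0.3413, so at α = 0.02 we fail to reject H₀.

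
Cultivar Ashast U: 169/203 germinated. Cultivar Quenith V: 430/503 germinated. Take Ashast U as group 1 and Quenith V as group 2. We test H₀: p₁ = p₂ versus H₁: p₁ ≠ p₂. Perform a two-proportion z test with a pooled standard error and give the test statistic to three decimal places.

p̂₁ = 169/203 = 0.83251, p̂₂ = 430/503 = 0.85487.
Pooled p̂ = (169+430)/(203+503) = 599/706 = 0.84844.
SE = √(p̂(1−p̂)(1/n₁+1/n₂)) = √(0.84844·0.15156·0.00691418) = √(0.000889082) = 0.02982.
z = (0.83251 − 0.85487)/0.02982 = -0.02236/0.02982 = -0.750.

z = -0.750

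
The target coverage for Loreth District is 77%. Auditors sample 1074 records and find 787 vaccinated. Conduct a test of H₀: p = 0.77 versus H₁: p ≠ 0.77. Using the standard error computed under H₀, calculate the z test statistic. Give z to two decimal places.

p̂ = 787/1074 ≈ 0.73277.
Under H₀, SE = √(0.77·0.23/1074) = √(0.000164898) = 0.01284.
z = (0.73277 − 0.77)/0.01284 = -0.03723/0.01284 = -2.90.
Two-sided p-value ≈ 2·Φ(−2.899) = 0.0037.

z = -2.90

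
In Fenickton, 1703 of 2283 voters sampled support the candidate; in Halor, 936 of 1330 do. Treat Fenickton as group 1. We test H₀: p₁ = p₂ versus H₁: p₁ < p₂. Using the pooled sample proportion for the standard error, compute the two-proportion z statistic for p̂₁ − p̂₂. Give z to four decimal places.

z = 2.7562

p̂₁ = 1703/2283 = 0.745948, p̂₂ = 936/1330 = 0.703759.
Pooled p̂ = (1703+936)/(2283+1330) = 2639/3613 = 0.730418.
SE = √(0.196908 × 0.0011899) = 0.015307.
z = (0.745948 − 0.703759)/0.015307 = 0.042189/0.015307 = 2.7562.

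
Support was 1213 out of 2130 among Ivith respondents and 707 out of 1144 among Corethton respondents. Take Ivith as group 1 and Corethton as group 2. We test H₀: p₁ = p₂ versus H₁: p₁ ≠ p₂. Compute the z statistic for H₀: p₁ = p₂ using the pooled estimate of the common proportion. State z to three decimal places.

z = -2.688

p̂₁ = 1213/2130 = 0.569484, p̂₂ = 707/1144 = 0.618007.
Pooled p̂ = (1213+707)/(2130+1144) = 1920/3274 = 0.586439.
SE = √(0.242528 × 0.00134361) = 0.018052.
z = (0.569484 − 0.618007)/0.018052 = -0.048523/0.018052 = -2.688.
Two-sided p-value ≈ 2·Φ(−2.688) = 0.0072.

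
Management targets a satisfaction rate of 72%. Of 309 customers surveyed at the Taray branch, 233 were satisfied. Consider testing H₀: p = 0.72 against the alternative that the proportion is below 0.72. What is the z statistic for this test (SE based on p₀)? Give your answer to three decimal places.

p̂ = 233/309 ≈ 0.75405.
Under H₀, SE = √(0.72·0.28/309) = √(0.000652427) = 0.02554.
z = (0.75405 − 0.72)/0.02554 = 0.03405/0.02554 = 1.333.
p-value = P(Z < 1.333) ≈ 0.9087.

z = 1.333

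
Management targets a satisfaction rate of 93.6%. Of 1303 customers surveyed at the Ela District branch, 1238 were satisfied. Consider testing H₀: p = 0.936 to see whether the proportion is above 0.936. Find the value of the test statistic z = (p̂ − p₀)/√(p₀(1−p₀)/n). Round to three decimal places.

z = 2.082

p̂ = 1238/1303 = 0.950115.
Under H₀, SE = √(0.936·0.064/1303) = √(4.59739e-05) = 0.006780.
z = (0.950115 − 0.936)/0.006780 = 0.014115/0.006780 = 2.082.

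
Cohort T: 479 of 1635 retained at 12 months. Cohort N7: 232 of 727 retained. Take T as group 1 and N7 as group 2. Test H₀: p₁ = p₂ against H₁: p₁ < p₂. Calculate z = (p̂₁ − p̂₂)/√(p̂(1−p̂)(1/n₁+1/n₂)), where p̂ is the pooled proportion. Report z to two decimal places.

p̂₁ = 479/1635 = 0.2930, p̂₂ = 232/727 = 0.3191.
Pooled p̂ = (479+232)/(1635+727) = 711/2362 = 0.3010.
SE = √(p̂(1−p̂)(1/n₁+1/n₂)) = √(0.3010·0.6990·0.00198714) = √(0.000418104) = 0.0204.
z = (0.2930 − 0.3191)/0.0204 = -0.0261/0.0204 = -1.28.

z = -1.28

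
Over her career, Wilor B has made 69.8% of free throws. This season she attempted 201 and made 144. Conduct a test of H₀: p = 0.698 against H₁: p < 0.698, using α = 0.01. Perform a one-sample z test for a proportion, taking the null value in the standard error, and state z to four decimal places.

p̂ = 144/201 ≈ 0.716418.
Standard error under H₀: √(0.698×0.302/201) = 0.032384.
z = (0.716418 − 0.698)/0.032384 = 0.018418/0.032384 = 0.5687.
p-value = P(Z < 0.569) ≈ 0.7152. With α = 0.01, fail to reject H₀.

z = 0.5687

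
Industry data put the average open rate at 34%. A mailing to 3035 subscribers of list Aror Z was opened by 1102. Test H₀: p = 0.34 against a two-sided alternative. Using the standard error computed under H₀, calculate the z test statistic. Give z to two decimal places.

z = 2.69

p̂ = 1102/3035 = 0.3631.
SE = √(p₀(1−p₀)/n) = √(0.2244/3035) = 0.0086.
z = (0.3631 − 0.34)/0.0086 = 0.0231/0.0086 = 2.69.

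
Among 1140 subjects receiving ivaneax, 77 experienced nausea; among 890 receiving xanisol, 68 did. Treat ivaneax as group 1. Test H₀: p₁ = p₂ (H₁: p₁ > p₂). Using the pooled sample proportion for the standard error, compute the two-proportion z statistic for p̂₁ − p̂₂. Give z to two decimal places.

p̂₁ = 77/1140 = 0.0675, p̂₂ = 68/890 = 0.0764.
Pooled p̂ = (77+68)/(1140+890) = 145/2030 = 0.0714.
SE = √(p̂(1−p̂)(1/n₁+1/n₂)) = √(0.0714·0.9286·0.00200079) = √(0.000132705) = 0.0115.
z = (0.0675 − 0.0764)/0.0115 = -0.0089/0.0115 = -0.77.
p-value = P(Z > -0.769) ≈ 0.7791.

z = -0.77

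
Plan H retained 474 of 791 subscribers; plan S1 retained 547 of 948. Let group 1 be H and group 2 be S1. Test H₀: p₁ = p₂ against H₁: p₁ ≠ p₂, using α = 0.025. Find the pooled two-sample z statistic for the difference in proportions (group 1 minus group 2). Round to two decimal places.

p̂₁ = 474/791 ≈ 0.5992, p̂₂ = 547/948 ≈ 0.5770.
Pooled p̂ = (474+547)/(791+948) = 1021/1739 = 0.5871.
SE = √(p̂(1−p̂)(1/n₁+1/n₂)) = √(0.5871·0.4129·0.00231907) = √(0.000562168) = 0.0237.
z = (0.5992 − 0.5770)/0.0237 = 0.0222/0.0237 = 0.94.
Two-sided p-value ≈ 2·Φ(−0.938) = 0.3483; since p > α = 0.025, fail to reject H₀.

z = 0.94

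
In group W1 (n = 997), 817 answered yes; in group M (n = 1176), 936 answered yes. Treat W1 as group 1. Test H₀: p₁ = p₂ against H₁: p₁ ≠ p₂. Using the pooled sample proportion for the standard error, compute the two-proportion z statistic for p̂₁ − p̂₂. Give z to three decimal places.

z = 1.385

p̂₁ = 817/997 = 0.81946, p̂₂ = 936/1176 = 0.79592.
Pooled p̂ = (817+936)/(997+1176) = 1753/2173 = 0.80672.
SE = √(p̂(1−p̂)(1/n₁+1/n₂)) = √(0.80672·0.19328·0.00185335) = √(0.000288981) = 0.01700.
z = (0.81946 − 0.79592)/0.01700 = 0.02354/0.01700 = 1.385.
p-value = 2·P(Z > 1.385) ≈ 0.1661.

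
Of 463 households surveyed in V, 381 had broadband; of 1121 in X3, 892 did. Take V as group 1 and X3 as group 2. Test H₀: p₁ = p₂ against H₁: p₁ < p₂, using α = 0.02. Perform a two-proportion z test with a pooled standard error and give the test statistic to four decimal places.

p̂₁ = 381/463 = 0.822894, p̂₂ = 892/1121 = 0.795718.
Pooled p̂ = (381+892)/(463+1121) = 1273/1584 = 0.803662.
SE = √(p̂(1−p̂)(1/n₁+1/n₂)) = √(0.803662·0.196338·0.00305189) = √(0.000481556) = 0.021944.
z = (0.822894 − 0.795718)/0.021944 = 0.027176/0.021944 = 1.2384.
p-value = P(Z < 1.238) ≈ 0.8922; since p > α = 0.02, fail to reject H₀.

z = 1.2384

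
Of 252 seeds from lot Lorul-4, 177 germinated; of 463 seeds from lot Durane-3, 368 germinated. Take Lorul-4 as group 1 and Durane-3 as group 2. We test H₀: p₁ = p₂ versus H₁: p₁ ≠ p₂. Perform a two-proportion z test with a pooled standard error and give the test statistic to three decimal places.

p̂₁ = 177/252 ≈ 0.702381, p̂₂ = 368/463 ≈ 0.794816.
Pooled p̂ = (177+368)/(252+463) = 545/715 = 0.762238.
SE = √(0.181231 × 0.00612808) = 0.033326.
z = (0.702381 − 0.794816)/0.033326 = -0.092435/0.033326 = -2.774.
Two-sided p-value ≈ 2·Φ(−2.774) = 0.0055.

z = -2.774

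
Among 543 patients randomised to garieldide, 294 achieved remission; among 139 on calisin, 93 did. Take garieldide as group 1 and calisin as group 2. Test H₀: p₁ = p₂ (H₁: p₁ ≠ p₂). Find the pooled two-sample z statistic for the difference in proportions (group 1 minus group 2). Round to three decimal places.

p̂₁ = 294/543 = 0.54144, p̂₂ = 93/139 = 0.66906.
Pooled p̂ = (294+93)/(543+139) = 387/682 = 0.56745.
SE = √(p̂(1−p̂)(1/n₁+1/n₂)) = √(0.56745·0.43255·0.00903587) = √(0.00221786) = 0.04709.
z = (0.54144 − 0.66906)/0.04709 = -0.12762/0.04709 = -2.710.

z = -2.710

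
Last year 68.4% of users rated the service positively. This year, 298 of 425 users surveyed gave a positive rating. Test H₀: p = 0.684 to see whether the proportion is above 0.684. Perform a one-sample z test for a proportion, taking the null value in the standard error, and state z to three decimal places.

p̂ = 298/425 = 0.70118.
Standard error under H₀: √(0.684×0.316/425) = 0.02255.
z = (0.70118 − 0.684)/0.02255 = 0.01718/0.02255 = 0.762.
p-value = P(Z > 0.762) ≈ 0.2231.

z = 0.762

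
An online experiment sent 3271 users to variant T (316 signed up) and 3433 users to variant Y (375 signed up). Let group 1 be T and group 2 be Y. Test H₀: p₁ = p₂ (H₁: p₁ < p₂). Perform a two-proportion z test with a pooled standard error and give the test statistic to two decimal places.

z = -1.70

p̂₁ = 316/3271 ≈ 0.0966, p̂₂ = 375/3433 ≈ 0.1092.
Pooled p̂ = (316+375)/(3271+3433) = 691/6704 = 0.1031.
SE = √(0.0924488 × 0.000597007) = 0.0074.
z = (0.0966 − 0.1092)/0.0074 = -0.0126/0.0074 = -1.70.
p-value = P(Z < -1.700) ≈ 0.0446.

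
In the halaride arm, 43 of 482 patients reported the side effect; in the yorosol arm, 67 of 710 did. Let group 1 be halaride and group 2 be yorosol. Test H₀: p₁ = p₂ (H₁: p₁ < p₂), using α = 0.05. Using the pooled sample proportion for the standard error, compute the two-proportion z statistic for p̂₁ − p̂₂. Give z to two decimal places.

p̂₁ = 43/482 = 0.0892, p̂₂ = 67/710 = 0.0944.
Pooled p̂ = (43+67)/(482+710) = 110/1192 = 0.0923.
SE = √(0.0837659 × 0.00348314) = 0.0171.
z = (0.0892 − 0.0944)/0.0171 = -0.0052/0.0171 = -0.30.
p-value = P(Z < -0.302) ≈ 0.3814, so at α = 0.05 we fail to reject H₀.

z = -0.30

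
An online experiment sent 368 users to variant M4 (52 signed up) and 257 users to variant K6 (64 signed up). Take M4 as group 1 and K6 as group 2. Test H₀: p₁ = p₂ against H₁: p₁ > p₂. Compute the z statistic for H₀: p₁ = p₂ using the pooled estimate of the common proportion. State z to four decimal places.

z = -3.4084

p̂₁ = 52/368 = 0.141304, p̂₂ = 64/257 = 0.249027.
Pooled p̂ = (52+64)/(368+257) = 116/625 = 0.185600.
SE = √(p̂(1−p̂)(1/n₁+1/n₂)) = √(0.185600·0.814400·0.00660844) = √(0.000998883) = 0.031605.
z = (0.141304 − 0.249027)/0.031605 = -0.107723/0.031605 = -3.4084.
p-value = P(Z > -3.408) ≈ 0.9997.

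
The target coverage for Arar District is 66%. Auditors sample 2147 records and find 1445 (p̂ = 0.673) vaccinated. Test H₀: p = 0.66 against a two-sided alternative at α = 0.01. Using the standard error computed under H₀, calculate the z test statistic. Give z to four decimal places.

p̂ = 1445/2147 ≈ 0.6730321.
SE = √(p₀(1−p₀)/n) = √(0.2244/2147) = 0.0102234.
z = (0.6730321 − 0.66)/0.0102234 = 0.0130321/0.0102234 = 1.2747.
Two-sided p-value ≈ 2·Φ(−1.275) = 0.2024; since p > α = 0.01, fail to reject H₀.

z = 1.2747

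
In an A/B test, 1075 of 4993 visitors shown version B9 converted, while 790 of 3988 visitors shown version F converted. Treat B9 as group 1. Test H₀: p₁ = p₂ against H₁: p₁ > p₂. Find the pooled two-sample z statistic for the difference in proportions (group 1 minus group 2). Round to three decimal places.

z = 1.997

p̂₁ = 1075/4993 ≈ 0.215301, p̂₂ = 790/3988 ≈ 0.198094.
Pooled p̂ = (1075+790)/(4993+3988) = 1865/8981 = 0.207661.
SE = √(0.164538 × 0.000451033) = 0.008615.
z = (0.215301 − 0.198094)/0.008615 = 0.017207/0.008615 = 1.997.
p-value = P(Z > 1.997) ≈ 0.0229.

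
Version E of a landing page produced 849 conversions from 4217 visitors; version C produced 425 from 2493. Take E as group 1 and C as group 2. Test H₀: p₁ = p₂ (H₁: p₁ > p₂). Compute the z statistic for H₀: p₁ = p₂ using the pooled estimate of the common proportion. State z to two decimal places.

z = 3.11

p̂₁ = 849/4217 ≈ 0.2013, p̂₂ = 425/2493 ≈ 0.1705.
Pooled p̂ = (849+425)/(4217+2493) = 1274/6710 = 0.1899.
SE = √(0.153817 × 0.000638259) = 0.0099.
z = (0.2013 − 0.1705)/0.0099 = 0.0308/0.0099 = 3.11.
p-value = P(Z > 3.114) ≈ 0.0009.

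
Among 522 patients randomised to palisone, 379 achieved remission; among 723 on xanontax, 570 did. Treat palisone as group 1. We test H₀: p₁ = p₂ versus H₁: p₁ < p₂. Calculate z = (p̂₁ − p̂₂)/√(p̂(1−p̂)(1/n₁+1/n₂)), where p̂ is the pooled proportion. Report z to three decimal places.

z = -2.549

p̂₁ = 379/522 ≈ 0.72605, p̂₂ = 570/723 ≈ 0.78838.
Pooled p̂ = (379+570)/(522+723) = 949/1245 = 0.76225.
SE = √(p̂(1−p̂)(1/n₁+1/n₂)) = √(0.76225·0.23775·0.00329883) = √(0.000597833) = 0.02445.
z = (0.72605 − 0.78838)/0.02445 = -0.06233/0.02445 = -2.549.
p-value = P(Z < -2.549) ≈ 0.0054.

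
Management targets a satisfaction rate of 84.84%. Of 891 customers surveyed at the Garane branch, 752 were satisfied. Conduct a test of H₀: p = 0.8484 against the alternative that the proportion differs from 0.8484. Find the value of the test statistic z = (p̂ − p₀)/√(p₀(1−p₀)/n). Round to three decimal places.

z = -0.367

p̂ = 752/891 ≈ 0.843996.
Standard error under H₀: √(0.8484×0.1516/891) = 0.012015.
z = (0.843996 − 0.8484)/0.012015 = -0.004404/0.012015 = -0.367.
p-value = 2·P(Z > 0.367) ≈ 0.7139.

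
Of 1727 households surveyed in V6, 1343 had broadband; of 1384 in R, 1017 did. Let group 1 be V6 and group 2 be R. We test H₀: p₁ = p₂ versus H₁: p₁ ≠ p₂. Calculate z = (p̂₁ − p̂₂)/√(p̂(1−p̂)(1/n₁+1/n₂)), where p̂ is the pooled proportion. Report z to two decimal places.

p̂₁ = 1343/1727 ≈ 0.77765, p̂₂ = 1017/1384 ≈ 0.73483.
Pooled p̂ = (1343+1017)/(1727+1384) = 2360/3111 = 0.75860.
SE = √(0.183127 × 0.00130158) = 0.01544.
z = (0.77765 − 0.73483)/0.01544 = 0.04282/0.01544 = 2.77.
p-value = 2·P(Z > 2.774) ≈ 0.0055.

z = 2.77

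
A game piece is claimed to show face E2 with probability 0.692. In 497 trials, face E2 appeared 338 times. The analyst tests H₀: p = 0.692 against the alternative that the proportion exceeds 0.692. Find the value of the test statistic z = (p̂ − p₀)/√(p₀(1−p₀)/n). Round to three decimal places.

p̂ = 338/497 ≈ 0.68008.
SE = √(p₀(1−p₀)/n) = √(0.21314/497) = 0.02071.
z = (0.68008 − 0.692)/0.02071 = -0.01192/0.02071 = -0.576.
p-value = P(Z > -0.576) ≈ 0.7176.

z = -0.576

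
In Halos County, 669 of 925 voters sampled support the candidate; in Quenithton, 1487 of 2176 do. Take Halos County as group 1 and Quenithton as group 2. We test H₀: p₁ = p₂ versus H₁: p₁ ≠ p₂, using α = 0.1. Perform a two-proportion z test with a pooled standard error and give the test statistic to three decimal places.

z = 2.207

p̂₁ = 669/925 = 0.72324, p̂₂ = 1487/2176 = 0.68336.
Pooled p̂ = (669+1487)/(925+2176) = 2156/3101 = 0.69526.
SE = √(p̂(1−p̂)(1/n₁+1/n₂)) = √(0.69526·0.30474·0.00154064) = √(0.000326421) = 0.01807.
z = (0.72324 − 0.68336)/0.01807 = 0.03988/0.01807 = 2.207.
p-value = 2·P(Z > 2.207) ≈ 0.0273. With α = 0.1, reject H₀.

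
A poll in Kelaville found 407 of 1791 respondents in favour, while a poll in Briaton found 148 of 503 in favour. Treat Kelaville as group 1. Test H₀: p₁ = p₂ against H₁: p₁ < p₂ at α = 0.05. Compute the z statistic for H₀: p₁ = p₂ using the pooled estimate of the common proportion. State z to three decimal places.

z = -3.100

p̂₁ = 407/1791 ≈ 0.227247, p̂₂ = 148/503 ≈ 0.294235.
Pooled p̂ = (407+148)/(1791+503) = 555/2294 = 0.241935.
SE = √(0.183403 × 0.00254642) = 0.021611.
z = (0.227247 − 0.294235)/0.021611 = -0.066988/0.021611 = -3.100.
p-value = P(Z < -3.100) ≈ 0.0010, so at α = 0.05 we reject H₀.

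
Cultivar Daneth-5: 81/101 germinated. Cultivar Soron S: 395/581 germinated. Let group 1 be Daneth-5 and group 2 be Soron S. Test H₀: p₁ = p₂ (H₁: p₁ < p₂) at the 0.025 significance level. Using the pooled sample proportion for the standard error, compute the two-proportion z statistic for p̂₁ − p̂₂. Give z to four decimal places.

z = 2.4671

p̂₁ = 81/101 = 0.801980, p̂₂ = 395/581 = 0.679862.
Pooled p̂ = (81+395)/(101+581) = 476/682 = 0.697947.
SE = √(p̂(1−p̂)(1/n₁+1/n₂)) = √(0.697947·0.302053·0.0116222) = √(0.00245015) = 0.049499.
z = (0.801980 − 0.679862)/0.049499 = 0.122118/0.049499 = 2.4671.
p-value = P(Z < 2.467) ≈ 0.9932. With α = 0.025, fail to reject H₀.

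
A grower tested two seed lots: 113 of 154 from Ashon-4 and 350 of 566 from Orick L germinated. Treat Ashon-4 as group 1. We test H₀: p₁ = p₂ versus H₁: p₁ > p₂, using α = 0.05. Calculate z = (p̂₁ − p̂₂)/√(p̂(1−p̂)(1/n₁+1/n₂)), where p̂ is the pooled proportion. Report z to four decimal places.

z = 2.6500

p̂₁ = 113/154 ≈ 0.733766, p̂₂ = 350/566 ≈ 0.618375.
Pooled p̂ = (113+350)/(154+566) = 463/720 = 0.643056.
SE = √(0.229535 × 0.00826029) = 0.043543.
z = (0.733766 − 0.618375)/0.043543 = 0.115391/0.043543 = 2.6500.
p-value = P(Z > 2.650) ≈ 0.0040; since p < α = 0.05, reject H₀.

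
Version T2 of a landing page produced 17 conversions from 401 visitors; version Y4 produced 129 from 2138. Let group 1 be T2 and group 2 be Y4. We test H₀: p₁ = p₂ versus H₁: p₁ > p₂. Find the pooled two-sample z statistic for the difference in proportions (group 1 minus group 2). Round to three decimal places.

p̂₁ = 17/401 = 0.042394, p̂₂ = 129/2138 = 0.060337.
Pooled p̂ = (17+129)/(401+2138) = 146/2539 = 0.057503.
SE = √(0.0541964 × 0.00296149) = 0.012669.
z = (0.042394 − 0.060337)/0.012669 = -0.017943/0.012669 = -1.416.

z = -1.416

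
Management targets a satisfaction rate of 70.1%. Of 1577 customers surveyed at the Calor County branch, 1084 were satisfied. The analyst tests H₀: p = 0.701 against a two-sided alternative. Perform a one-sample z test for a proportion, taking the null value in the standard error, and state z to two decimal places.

p̂ = 1084/1577 = 0.6874.
SE = √(p₀(1−p₀)/n) = √(0.2096/1577) = 0.0115.
z = (0.6874 − 0.701)/0.0115 = -0.0136/0.0115 = -1.18.

z = -1.18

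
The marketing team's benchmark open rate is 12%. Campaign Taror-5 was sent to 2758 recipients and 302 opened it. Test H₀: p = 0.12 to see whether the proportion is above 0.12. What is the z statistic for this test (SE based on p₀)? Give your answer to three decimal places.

z = -1.697

p̂ = 302/2758 ≈ 0.109500.
SE = √(p₀(1−p₀)/n) = √(0.1056/2758) = 0.006188.
z = (0.109500 − 0.12)/0.006188 = -0.010500/0.006188 = -1.697.
p-value = P(Z > -1.697) ≈ 0.9551.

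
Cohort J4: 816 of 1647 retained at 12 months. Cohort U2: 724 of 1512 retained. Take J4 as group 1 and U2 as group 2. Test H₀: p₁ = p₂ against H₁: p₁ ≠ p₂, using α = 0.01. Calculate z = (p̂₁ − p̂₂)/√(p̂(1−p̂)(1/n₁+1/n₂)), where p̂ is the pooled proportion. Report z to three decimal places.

z = 0.933

p̂₁ = 816/1647 = 0.49545, p̂₂ = 724/1512 = 0.47884.
Pooled p̂ = (816+724)/(1647+1512) = 1540/3159 = 0.48750.
SE = √(p̂(1−p̂)(1/n₁+1/n₂)) = √(0.48750·0.51250·0.00126854) = √(0.000316937) = 0.01780.
z = (0.49545 − 0.47884)/0.01780 = 0.01661/0.01780 = 0.933.
p-value = 2·P(Z > 0.933) ≈ 0.3508. With α = 0.01, fail to reject H₀.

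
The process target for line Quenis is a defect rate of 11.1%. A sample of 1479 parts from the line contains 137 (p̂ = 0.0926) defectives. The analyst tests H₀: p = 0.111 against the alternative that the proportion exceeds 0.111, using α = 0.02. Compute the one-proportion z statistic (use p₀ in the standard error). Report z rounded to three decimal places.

z = -2.249

p̂ = 137/1479 = 0.092630.
SE = √(p₀(1−p₀)/n) = √(0.098679/1479) = 0.008168.
z = (0.092630 − 0.111)/0.008168 = -0.018370/0.008168 = -2.249.
p-value = P(Z > -2.249) ≈ 0.9877; since p > α = 0.02, fail to reject H₀.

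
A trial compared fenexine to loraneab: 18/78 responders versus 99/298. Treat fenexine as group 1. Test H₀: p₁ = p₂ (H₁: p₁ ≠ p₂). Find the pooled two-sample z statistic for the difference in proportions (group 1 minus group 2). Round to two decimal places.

p̂₁ = 18/78 = 0.2308, p̂₂ = 99/298 = 0.3322.
Pooled p̂ = (18+99)/(78+298) = 117/376 = 0.3112.
SE = √(0.214343 × 0.0161762) = 0.0589.
z = (0.2308 − 0.3322)/0.0589 = -0.1014/0.0589 = -1.72.
p-value = 2·P(Z > 1.723) ≈ 0.0849.

z = -1.72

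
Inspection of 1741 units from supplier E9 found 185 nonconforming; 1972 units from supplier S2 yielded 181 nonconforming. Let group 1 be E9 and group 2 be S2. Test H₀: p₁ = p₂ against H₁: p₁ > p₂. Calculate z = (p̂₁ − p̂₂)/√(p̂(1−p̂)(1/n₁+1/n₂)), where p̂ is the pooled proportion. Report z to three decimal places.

p̂₁ = 185/1741 ≈ 0.106261, p̂₂ = 181/1972 ≈ 0.091785.
Pooled p̂ = (185+181)/(1741+1972) = 366/3713 = 0.098573.
SE = √(p̂(1−p̂)(1/n₁+1/n₂)) = √(0.098573·0.901427·0.00108148) = √(9.60962e-05) = 0.009803.
z = (0.106261 − 0.091785)/0.009803 = 0.014476/0.009803 = 1.477.
p-value = P(Z > 1.477) ≈ 0.0699.

z = 1.477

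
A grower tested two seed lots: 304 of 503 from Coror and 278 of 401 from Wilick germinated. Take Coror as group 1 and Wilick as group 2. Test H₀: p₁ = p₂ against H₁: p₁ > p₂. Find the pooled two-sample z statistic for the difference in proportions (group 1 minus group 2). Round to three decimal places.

z = -2.773

p̂₁ = 304/503 ≈ 0.60437, p̂₂ = 278/401 ≈ 0.69327.
Pooled p̂ = (304+278)/(503+401) = 582/904 = 0.64381.
SE = √(p̂(1−p̂)(1/n₁+1/n₂)) = √(0.64381·0.35619·0.00448184) = √(0.00102778) = 0.03206.
z = (0.60437 − 0.69327)/0.03206 = -0.08890/0.03206 = -2.773.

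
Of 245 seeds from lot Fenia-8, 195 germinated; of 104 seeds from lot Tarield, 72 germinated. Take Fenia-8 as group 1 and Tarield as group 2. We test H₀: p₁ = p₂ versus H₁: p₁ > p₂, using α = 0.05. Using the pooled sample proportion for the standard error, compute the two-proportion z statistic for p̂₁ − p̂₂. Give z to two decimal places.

z = 2.09

p̂₁ = 195/245 ≈ 0.7959, p̂₂ = 72/104 ≈ 0.6923.
Pooled p̂ = (195+72)/(245+104) = 267/349 = 0.7650.
SE = √(p̂(1−p̂)(1/n₁+1/n₂)) = √(0.7650·0.2350·0.013697) = √(0.00246207) = 0.0496.
z = (0.7959 − 0.6923)/0.0496 = 0.1036/0.0496 = 2.09.
p-value = P(Z > 2.088) ≈ 0.0184; since p < α = 0.05, reject H₀.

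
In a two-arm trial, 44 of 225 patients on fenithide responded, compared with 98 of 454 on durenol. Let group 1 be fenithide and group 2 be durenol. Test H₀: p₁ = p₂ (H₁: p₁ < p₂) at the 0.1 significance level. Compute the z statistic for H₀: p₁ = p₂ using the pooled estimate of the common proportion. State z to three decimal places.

p̂₁ = 44/225 ≈ 0.19556, p̂₂ = 98/454 ≈ 0.21586.
Pooled p̂ = (44+98)/(225+454) = 142/679 = 0.20913.
SE = √(0.165395 × 0.00664709) = 0.03316.
z = (0.19556 − 0.21586)/0.03316 = -0.02030/0.03316 = -0.612.
p-value = P(Z < -0.612) ≈ 0.2702, so at α = 0.1 we fail to reject H₀.

z = -0.612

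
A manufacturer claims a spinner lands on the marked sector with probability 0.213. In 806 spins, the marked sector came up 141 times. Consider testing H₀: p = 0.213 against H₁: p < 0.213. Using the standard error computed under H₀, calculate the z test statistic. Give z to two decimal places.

z = -2.64

p̂ = 141/806 ≈ 0.17494.
Standard error under H₀: √(0.213×0.787/806) = 0.01442.
z = (0.17494 − 0.213)/0.01442 = -0.03806/0.01442 = -2.64.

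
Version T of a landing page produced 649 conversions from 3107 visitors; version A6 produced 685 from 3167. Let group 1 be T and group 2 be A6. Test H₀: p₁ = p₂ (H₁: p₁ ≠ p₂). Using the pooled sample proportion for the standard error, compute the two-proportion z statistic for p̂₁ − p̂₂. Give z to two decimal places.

z = -0.72

p̂₁ = 649/3107 ≈ 0.2089, p̂₂ = 685/3167 ≈ 0.2163.
Pooled p̂ = (649+685)/(3107+3167) = 1334/6274 = 0.2126.
SE = √(0.167415 × 0.00063761) = 0.0103.
z = (0.2089 − 0.2163)/0.0103 = -0.0074/0.0103 = -0.72.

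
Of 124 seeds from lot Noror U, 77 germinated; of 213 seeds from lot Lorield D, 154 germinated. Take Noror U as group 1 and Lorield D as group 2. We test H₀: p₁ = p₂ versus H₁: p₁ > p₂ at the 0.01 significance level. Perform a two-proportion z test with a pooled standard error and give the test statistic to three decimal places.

z = -1.945

p̂₁ = 77/124 ≈ 0.62097, p̂₂ = 154/213 ≈ 0.72300.
Pooled p̂ = (77+154)/(124+213) = 231/337 = 0.68546.
SE = √(p̂(1−p̂)(1/n₁+1/n₂)) = √(0.68546·0.31454·0.0127594) = √(0.00275098) = 0.05245.
z = (0.62097 − 0.72300)/0.05245 = -0.10203/0.05245 = -1.945.
p-value = P(Z > -1.945) ≈ 0.9741. With α = 0.01, fail to reject H₀.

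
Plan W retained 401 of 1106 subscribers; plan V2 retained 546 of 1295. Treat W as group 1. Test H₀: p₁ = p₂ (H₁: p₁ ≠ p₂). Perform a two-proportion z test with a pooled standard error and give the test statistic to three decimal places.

p̂₁ = 401/1106 = 0.36257, p̂₂ = 546/1295 = 0.42162.
Pooled p̂ = (401+546)/(1106+1295) = 947/2401 = 0.39442.
SE = √(p̂(1−p̂)(1/n₁+1/n₂)) = √(0.39442·0.60558·0.00167636) = √(0.000400403) = 0.02001.
z = (0.36257 − 0.42162)/0.02001 = -0.05905/0.02001 = -2.951.
Two-sided p-value ≈ 2·Φ(−2.951) = 0.0032.

z = -2.951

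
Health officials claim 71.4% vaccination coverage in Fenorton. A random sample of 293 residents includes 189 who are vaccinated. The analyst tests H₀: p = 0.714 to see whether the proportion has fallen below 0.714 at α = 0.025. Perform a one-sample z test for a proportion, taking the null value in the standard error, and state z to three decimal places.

z = -2.612

p̂ = 189/293 = 0.64505.
Standard error under H₀: √(0.714×0.286/293) = 0.02640.
z = (0.64505 − 0.714)/0.02640 = -0.06895/0.02640 = -2.612.
p-value = P(Z < -2.612) ≈ 0.0045. With α = 0.025, reject H₀.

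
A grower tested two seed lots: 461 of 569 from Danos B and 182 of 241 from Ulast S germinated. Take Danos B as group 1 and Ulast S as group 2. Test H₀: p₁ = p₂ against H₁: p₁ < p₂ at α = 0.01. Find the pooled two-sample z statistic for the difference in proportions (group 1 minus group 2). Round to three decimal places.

z = 1.769

p̂₁ = 461/569 = 0.81019, p̂₂ = 182/241 = 0.75519.
Pooled p̂ = (461+182)/(569+241) = 643/810 = 0.79383.
SE = √(p̂(1−p̂)(1/n₁+1/n₂)) = √(0.79383·0.20617·0.00590685) = √(0.000966748) = 0.03109.
z = (0.81019 − 0.75519)/0.03109 = 0.05500/0.03109 = 1.769.
p-value = P(Z < 1.769) ≈ 0.9616; since p > α = 0.01, fail to reject H₀.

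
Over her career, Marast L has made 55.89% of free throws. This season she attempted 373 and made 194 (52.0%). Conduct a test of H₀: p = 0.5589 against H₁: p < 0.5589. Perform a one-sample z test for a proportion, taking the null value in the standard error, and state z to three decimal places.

z = -1.509

p̂ = 194/373 = 0.52011.
Standard error under H₀: √(0.5589×0.4411/373) = 0.02571.
z = (0.52011 − 0.5589)/0.02571 = -0.03879/0.02571 = -1.509.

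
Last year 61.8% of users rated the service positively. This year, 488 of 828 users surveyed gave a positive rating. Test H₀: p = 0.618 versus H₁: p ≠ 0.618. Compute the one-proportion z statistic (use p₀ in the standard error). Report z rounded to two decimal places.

p̂ = 488/828 ≈ 0.58937.
SE = √(p₀(1−p₀)/n) = √(0.23608/828) = 0.01689.
z = (0.58937 − 0.618)/0.01689 = -0.02863/0.01689 = -1.70.
Two-sided p-value ≈ 2·Φ(−1.695) = 0.0900.

z = -1.70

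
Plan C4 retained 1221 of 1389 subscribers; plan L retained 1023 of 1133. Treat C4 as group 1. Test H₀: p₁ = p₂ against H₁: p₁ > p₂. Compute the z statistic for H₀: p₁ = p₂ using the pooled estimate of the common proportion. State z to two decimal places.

z = -1.90

p̂₁ = 1221/1389 = 0.87905, p̂₂ = 1023/1133 = 0.90291.
Pooled p̂ = (1221+1023)/(1389+1133) = 2244/2522 = 0.88977.
SE = √(0.0980793 × 0.00160255) = 0.01254.
z = (0.87905 − 0.90291)/0.01254 = -0.02386/0.01254 = -1.90.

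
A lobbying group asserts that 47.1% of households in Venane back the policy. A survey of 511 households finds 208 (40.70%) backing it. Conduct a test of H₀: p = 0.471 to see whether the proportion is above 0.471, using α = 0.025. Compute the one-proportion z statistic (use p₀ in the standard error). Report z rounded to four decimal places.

z = -2.8963

p̂ = 208/511 ≈ 0.4070450.
SE = √(p₀(1−p₀)/n) = √(0.24916/511) = 0.0220815.
z = (0.4070450 − 0.471)/0.0220815 = -0.0639550/0.0220815 = -2.8963.
p-value = P(Z > -2.896) ≈ 0.9981, so at α = 0.025 we fail to reject H₀.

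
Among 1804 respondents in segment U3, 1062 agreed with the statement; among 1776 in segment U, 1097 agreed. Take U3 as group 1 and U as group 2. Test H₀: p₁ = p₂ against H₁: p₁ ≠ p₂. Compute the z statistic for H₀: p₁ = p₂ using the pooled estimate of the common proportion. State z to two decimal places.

p̂₁ = 1062/1804 = 0.5887, p̂₂ = 1097/1776 = 0.6177.
Pooled p̂ = (1062+1097)/(1804+1776) = 2159/3580 = 0.6031.
SE = √(p̂(1−p̂)(1/n₁+1/n₂)) = √(0.6031·0.3969·0.00111739) = √(0.000267476) = 0.0164.
z = (0.5887 − 0.6177)/0.0164 = -0.0290/0.0164 = -1.77.
p-value = 2·P(Z > 1.772) ≈ 0.0763.

z = -1.77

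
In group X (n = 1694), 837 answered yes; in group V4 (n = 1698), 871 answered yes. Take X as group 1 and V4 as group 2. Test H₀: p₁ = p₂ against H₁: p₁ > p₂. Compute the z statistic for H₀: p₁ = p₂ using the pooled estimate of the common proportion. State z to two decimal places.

p̂₁ = 837/1694 ≈ 0.4941, p̂₂ = 871/1698 ≈ 0.5130.
Pooled p̂ = (837+871)/(1694+1698) = 1708/3392 = 0.5035.
SE = √(p̂(1−p̂)(1/n₁+1/n₂)) = √(0.5035·0.4965·0.00117925) = √(0.000294797) = 0.0172.
z = (0.4941 − 0.5130)/0.0172 = -0.0189/0.0172 = -1.10.

z = -1.10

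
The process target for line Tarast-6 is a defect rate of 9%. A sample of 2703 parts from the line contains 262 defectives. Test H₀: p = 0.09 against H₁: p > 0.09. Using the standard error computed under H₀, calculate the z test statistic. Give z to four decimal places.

z = 1.2588

p̂ = 262/2703 = 0.0969293.
SE = √(p₀(1−p₀)/n) = √(0.0819/2703) = 0.0055045.
z = (0.0969293 − 0.09)/0.0055045 = 0.0069293/0.0055045 = 1.2588.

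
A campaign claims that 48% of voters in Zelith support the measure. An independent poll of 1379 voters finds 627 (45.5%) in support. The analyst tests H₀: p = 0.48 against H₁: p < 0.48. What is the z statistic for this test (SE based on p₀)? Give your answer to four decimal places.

z = -1.8822

p̂ = 627/1379 ≈ 0.454677.
SE = √(p₀(1−p₀)/n) = √(0.2496/1379) = 0.013454.
z = (0.454677 − 0.48)/0.013454 = -0.025323/0.013454 = -1.8822.
p-value = P(Z < -1.882) ≈ 0.0299.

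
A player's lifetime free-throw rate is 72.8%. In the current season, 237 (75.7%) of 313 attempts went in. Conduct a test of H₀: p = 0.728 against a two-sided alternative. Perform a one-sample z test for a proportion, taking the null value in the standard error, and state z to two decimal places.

p̂ = 237/313 ≈ 0.7572.
SE = √(p₀(1−p₀)/n) = √(0.19802/313) = 0.0252.
z = (0.7572 − 0.728)/0.0252 = 0.0292/0.0252 = 1.16.

z = 1.16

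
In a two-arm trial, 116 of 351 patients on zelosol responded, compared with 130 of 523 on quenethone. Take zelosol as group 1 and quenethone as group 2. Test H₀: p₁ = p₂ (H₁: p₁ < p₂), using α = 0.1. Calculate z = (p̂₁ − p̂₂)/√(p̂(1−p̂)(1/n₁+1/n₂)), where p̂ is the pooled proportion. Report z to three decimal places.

p̂₁ = 116/351 ≈ 0.33048, p̂₂ = 130/523 ≈ 0.24857.
Pooled p̂ = (116+130)/(351+523) = 246/874 = 0.28146.
SE = √(0.202242 × 0.00476105) = 0.03103.
z = (0.33048 − 0.24857)/0.03103 = 0.08191/0.03103 = 2.640.
p-value = P(Z < 2.640) ≈ 0.9959. With α = 0.1, fail to reject H₀.

z = 2.640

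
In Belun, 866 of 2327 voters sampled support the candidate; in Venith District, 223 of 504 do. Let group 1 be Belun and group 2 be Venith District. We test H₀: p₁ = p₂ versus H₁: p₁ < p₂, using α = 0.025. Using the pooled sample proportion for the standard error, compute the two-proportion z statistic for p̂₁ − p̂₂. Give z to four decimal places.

p̂₁ = 866/2327 = 0.372153, p̂₂ = 223/504 = 0.442460.
Pooled p̂ = (866+223)/(2327+504) = 1089/2831 = 0.384670.
SE = √(0.236699 × 0.00241386) = 0.023903.
z = (0.372153 − 0.442460)/0.023903 = -0.070307/0.023903 = -2.9413.
p-value = P(Z < -2.941) ≈ 0.0016, so at α = 0.025 we reject H₀.

z = -2.9413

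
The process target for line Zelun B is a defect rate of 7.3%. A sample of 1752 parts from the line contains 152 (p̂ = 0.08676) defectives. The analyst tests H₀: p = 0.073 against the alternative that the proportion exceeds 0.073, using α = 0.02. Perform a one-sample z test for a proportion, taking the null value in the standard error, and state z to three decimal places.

z = 2.214

p̂ = 152/1752 ≈ 0.086758.
SE = √(p₀(1−p₀)/n) = √(0.067671/1752) = 0.006215.
z = (0.086758 − 0.073)/0.006215 = 0.013758/0.006215 = 2.214.
p-value = P(Z > 2.214) ≈ 0.0134. With α = 0.02, reject H₀.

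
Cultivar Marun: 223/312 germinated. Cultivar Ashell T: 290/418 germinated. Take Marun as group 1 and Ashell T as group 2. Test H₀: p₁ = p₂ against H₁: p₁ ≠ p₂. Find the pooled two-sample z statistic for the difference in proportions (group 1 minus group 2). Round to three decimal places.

z = 0.613

p̂₁ = 223/312 ≈ 0.71474, p̂₂ = 290/418 ≈ 0.69378.
Pooled p̂ = (223+290)/(312+418) = 513/730 = 0.70274.
SE = √(0.208897 × 0.00559747) = 0.03419.
z = (0.71474 − 0.69378)/0.03419 = 0.02096/0.03419 = 0.613.
Two-sided p-value ≈ 2·Φ(−0.613) = 0.5398.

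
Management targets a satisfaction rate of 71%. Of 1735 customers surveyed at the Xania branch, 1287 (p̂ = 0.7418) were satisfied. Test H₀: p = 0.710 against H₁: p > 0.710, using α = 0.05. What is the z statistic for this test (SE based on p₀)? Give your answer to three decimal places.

p̂ = 1287/1735 ≈ 0.741787.
Under H₀, SE = √(0.71·0.29/1735) = √(0.000118674) = 0.010894.
z = (0.741787 − 0.71)/0.010894 = 0.031787/0.010894 = 2.918.
p-value = P(Z > 2.918) ≈ 0.0018. With α = 0.05, reject H₀.

z = 2.918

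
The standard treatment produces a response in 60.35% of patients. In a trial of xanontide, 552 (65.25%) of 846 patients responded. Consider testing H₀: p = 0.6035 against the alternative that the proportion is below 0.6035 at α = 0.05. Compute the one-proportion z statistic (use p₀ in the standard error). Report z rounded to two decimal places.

z = 2.91

p̂ = 552/846 = 0.65248.
Standard error under H₀: √(0.6035×0.3965/846) = 0.01682.
z = (0.65248 − 0.6035)/0.01682 = 0.04898/0.01682 = 2.91.
p-value = P(Z < 2.912) ≈ 0.9982. With α = 0.05, fail to reject H₀.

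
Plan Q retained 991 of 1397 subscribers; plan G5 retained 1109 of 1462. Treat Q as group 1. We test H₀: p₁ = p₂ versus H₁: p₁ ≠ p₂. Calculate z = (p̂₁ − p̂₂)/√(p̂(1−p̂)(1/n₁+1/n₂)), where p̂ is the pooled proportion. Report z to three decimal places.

p̂₁ = 991/1397 = 0.70938, p̂₂ = 1109/1462 = 0.75855.
Pooled p̂ = (991+1109)/(1397+1462) = 2100/2859 = 0.73452.
SE = √(p̂(1−p̂)(1/n₁+1/n₂)) = √(0.73452·0.26548·0.00139981) = √(0.000272963) = 0.01652.
z = (0.70938 − 0.75855)/0.01652 = -0.04917/0.01652 = -2.976.
p-value = 2·P(Z > 2.976) ≈ 0.0029.

z = -2.976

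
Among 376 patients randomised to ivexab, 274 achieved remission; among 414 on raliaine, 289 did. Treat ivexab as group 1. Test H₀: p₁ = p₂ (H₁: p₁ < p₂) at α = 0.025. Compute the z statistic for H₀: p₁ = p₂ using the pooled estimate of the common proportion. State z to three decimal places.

p̂₁ = 274/376 = 0.72872, p̂₂ = 289/414 = 0.69807.
Pooled p̂ = (274+289)/(376+414) = 563/790 = 0.71266.
SE = √(0.204776 × 0.00507503) = 0.03224.
z = (0.72872 − 0.69807)/0.03224 = 0.03065/0.03224 = 0.951.
p-value = P(Z < 0.951) ≈ 0.8292. With α = 0.025, fail to reject H₀.

z = 0.951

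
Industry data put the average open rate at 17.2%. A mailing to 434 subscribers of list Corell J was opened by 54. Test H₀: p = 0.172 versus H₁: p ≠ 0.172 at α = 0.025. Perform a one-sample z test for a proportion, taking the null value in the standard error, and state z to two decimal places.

p̂ = 54/434 ≈ 0.1244.
SE = √(p₀(1−p₀)/n) = √(0.14242/434) = 0.0181.
z = (0.1244 − 0.172)/0.0181 = -0.0476/0.0181 = -2.63.
p-value = 2·P(Z > 2.626) ≈ 0.0086; since p < α = 0.025, reject H₀.

z = -2.63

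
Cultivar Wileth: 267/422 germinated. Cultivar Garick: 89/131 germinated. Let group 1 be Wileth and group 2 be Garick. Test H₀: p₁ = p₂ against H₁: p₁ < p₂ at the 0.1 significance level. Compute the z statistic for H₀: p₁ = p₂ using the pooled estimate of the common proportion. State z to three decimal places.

z = -0.975

p̂₁ = 267/422 ≈ 0.63270, p̂₂ = 89/131 ≈ 0.67939.
Pooled p̂ = (267+89)/(422+131) = 356/553 = 0.64376.
SE = √(0.229333 × 0.0100033) = 0.04790.
z = (0.63270 − 0.67939)/0.04790 = -0.04669/0.04790 = -0.975.
p-value = P(Z < -0.975) ≈ 0.1648; since p > α = 0.1, fail to reject H₀.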